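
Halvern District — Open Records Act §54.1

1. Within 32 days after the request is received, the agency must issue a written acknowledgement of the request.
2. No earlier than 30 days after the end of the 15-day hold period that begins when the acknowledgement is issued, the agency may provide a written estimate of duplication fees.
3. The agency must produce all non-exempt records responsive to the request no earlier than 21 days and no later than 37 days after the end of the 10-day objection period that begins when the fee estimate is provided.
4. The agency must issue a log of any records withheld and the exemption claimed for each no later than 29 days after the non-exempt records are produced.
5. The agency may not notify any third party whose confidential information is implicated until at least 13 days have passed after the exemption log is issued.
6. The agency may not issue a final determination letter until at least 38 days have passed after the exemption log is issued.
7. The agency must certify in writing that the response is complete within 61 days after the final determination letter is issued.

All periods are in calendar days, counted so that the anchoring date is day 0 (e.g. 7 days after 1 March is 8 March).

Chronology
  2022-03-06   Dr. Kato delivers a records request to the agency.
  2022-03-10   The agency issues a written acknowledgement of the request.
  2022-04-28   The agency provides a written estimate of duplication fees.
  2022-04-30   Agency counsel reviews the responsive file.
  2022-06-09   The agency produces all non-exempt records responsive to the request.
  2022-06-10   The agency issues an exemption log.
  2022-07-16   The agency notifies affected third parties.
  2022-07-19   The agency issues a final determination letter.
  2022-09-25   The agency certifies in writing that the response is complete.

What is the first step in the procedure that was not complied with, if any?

(1) due by 2022-03-06 + 32 days = 2022-04-07; done 2022-03-10 — timely.
(2) permitted from 2022-03-25 + 30 days = 2022-04-24 onward; done 2022-04-28 — permitted.
(3) the permitted window runs from 2022-05-08 + 21 = 2022-05-29 to 2022-05-08 + 37 = 2022-06-14; 2022-06-09 falls inside that range.
(4) due by 2022-06-09 + 29 days = 2022-07-08; completed 2022-06-10, before the deadline.
(5) permitted from 2022-06-10 + 13 days = 2022-06-23 onward; done 2022-07-16, after the minimum wait.
(6) permitted from 2022-06-10 + 38 days = 2022-07-18 onward; 2022-07-19 is on or after that date.
(7) due by 2022-07-19 + 61 days = 2022-09-18; done 2022-09-25 — 7 days late.
Later steps need not be reached.

Step 7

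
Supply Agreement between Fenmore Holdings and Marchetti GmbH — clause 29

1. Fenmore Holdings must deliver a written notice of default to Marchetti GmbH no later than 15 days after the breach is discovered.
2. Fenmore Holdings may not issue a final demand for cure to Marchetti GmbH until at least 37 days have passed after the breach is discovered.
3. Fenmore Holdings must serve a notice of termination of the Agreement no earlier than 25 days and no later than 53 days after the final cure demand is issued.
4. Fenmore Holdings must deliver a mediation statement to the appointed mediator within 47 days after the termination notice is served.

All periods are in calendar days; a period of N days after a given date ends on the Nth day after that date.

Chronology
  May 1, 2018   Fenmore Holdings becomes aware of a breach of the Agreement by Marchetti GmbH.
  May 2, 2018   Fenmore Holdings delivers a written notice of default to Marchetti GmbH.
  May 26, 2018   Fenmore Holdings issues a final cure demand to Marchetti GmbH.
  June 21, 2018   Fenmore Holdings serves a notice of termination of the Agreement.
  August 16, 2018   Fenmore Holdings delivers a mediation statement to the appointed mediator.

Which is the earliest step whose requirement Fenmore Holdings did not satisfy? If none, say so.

Step 2

Step 1: 15 days after May 1, 2018 (when the breach is discovered) is May 16, 2018; completed May 2, 2018, before the deadline.
Step 2: the earliest permitted date is 37 days after May 1, 2018 (when the breach is discovered), i.e. June 7, 2018; acted on May 26, 2018, 12 days prematurely.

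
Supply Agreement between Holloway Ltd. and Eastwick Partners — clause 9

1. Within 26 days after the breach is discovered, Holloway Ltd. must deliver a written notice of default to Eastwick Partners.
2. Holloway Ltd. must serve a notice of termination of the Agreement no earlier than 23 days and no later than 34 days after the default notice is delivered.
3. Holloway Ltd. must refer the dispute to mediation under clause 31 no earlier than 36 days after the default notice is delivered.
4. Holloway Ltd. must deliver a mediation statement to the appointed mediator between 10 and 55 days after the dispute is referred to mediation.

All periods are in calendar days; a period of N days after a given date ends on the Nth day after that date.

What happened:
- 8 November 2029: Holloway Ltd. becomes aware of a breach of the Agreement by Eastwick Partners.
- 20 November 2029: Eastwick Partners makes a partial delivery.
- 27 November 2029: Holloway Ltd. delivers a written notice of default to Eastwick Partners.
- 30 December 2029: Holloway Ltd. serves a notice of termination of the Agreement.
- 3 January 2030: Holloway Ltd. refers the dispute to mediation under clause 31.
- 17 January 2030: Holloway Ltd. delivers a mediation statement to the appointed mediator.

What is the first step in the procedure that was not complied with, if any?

Step 1: 26 days after 8 November 2029 (when the breach is discovered) is 4 December 2029; completed 27 November 2029, before the deadline.
Step 2: the window is 23–34 days after 27 November 2029 (when the default notice is delivered), so 20 December 2029 through 31 December 2029; done 30 December 2029, which is between those dates.
Step 3: the earliest permitted date is 36 days after 27 November 2029 (when the default notice is delivered), i.e. 2 January 2030; 3 January 2030 is on or after that date.
Step 4: the window is 10–55 days after 3 January 2030 (when the dispute is referred to mediation), so 13 January 2030 through 27 February 2030; done 17 January 2030 — within the window.

None — every step was satisfied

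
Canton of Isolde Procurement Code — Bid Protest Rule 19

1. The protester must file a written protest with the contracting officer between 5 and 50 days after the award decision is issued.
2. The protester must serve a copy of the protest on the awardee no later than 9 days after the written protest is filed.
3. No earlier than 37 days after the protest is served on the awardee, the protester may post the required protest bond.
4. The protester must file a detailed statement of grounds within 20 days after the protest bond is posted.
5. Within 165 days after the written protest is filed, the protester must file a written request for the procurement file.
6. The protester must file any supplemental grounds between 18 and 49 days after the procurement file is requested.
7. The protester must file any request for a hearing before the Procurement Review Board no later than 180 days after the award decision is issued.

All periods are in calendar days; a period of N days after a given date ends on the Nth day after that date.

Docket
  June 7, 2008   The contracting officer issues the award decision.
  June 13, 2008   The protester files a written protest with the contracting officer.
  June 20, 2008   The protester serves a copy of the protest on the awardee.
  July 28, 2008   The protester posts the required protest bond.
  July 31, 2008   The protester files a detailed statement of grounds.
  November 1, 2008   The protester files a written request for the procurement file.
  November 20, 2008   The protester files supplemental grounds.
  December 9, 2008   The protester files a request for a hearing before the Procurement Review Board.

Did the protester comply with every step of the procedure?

No

Step 1: the window is 5–50 days after June 7, 2008 (when the award decision is issued), so June 12, 2008 through July 27, 2008; done June 13, 2008 — within the window.
Step 2: 9 days after June 13, 2008 (when the written protest is filed) is June 22, 2008; done June 20, 2008 — timely.
Step 3: the earliest permitted date is 37 days after June 20, 2008 (when the protest is served on the awardee), i.e. July 27, 2008; done July 28, 2008, after the minimum wait.
Step 4: 20 days after July 28, 2008 (when the protest bond is posted) is August 17, 2008; July 31, 2008 is within that limit.
Step 5: 165 days after June 13, 2008 (when the written protest is filed) is November 25, 2008; completed November 1, 2008, before the deadline.
Step 6: the window is 18–49 days after November 1, 2008 (when the procurement file is requested), so November 19, 2008 through December 20, 2008; done November 20, 2008, which is between those dates.
Step 7: 180 days after June 7, 2008 (when the award decision is issued) is December 4, 2008; not done until December 9, 2008, 5 days after the deadline.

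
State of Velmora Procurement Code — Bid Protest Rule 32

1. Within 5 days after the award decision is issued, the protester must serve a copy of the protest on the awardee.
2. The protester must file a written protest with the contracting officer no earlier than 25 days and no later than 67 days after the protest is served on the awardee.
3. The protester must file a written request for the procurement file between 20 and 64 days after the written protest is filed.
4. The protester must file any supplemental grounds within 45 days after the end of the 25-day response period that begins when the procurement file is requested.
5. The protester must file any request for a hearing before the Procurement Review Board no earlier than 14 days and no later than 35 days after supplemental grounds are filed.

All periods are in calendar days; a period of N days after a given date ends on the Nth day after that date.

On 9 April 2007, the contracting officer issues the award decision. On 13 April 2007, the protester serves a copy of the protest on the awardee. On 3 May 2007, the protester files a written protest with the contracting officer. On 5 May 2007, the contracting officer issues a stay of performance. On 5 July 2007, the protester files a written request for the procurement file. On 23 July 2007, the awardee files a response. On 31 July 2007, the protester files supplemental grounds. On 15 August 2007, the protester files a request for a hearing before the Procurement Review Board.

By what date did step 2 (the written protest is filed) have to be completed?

Step 2 runs from 13 April 2007, when the protest is served on the awardee. The window is 25–67 days after 13 April 2007; it closes on 19 June 2007.

19 June 2007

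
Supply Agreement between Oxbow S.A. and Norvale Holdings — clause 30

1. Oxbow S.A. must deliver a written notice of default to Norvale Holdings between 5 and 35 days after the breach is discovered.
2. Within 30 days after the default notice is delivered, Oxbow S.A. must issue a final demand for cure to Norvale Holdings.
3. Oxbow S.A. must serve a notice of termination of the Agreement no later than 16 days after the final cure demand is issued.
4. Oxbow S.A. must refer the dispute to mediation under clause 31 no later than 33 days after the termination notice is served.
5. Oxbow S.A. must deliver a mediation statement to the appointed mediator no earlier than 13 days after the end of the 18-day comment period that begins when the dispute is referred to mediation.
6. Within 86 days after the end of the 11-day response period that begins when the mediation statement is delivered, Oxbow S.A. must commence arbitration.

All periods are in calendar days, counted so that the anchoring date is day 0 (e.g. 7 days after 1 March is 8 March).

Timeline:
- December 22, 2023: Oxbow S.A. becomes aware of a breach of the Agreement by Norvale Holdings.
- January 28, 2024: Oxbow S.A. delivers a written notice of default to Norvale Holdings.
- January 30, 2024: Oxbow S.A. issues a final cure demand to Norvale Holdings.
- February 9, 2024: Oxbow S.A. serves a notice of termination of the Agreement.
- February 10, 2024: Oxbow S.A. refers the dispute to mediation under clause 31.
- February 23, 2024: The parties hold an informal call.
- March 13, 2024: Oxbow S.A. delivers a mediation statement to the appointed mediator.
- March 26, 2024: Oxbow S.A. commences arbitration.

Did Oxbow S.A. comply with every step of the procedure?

(1) the permitted window runs from December 22, 2023 + 5 = December 27, 2023 to December 22, 2023 + 35 = January 26, 2024; done January 28, 2024 — 2 days after the window closed.

No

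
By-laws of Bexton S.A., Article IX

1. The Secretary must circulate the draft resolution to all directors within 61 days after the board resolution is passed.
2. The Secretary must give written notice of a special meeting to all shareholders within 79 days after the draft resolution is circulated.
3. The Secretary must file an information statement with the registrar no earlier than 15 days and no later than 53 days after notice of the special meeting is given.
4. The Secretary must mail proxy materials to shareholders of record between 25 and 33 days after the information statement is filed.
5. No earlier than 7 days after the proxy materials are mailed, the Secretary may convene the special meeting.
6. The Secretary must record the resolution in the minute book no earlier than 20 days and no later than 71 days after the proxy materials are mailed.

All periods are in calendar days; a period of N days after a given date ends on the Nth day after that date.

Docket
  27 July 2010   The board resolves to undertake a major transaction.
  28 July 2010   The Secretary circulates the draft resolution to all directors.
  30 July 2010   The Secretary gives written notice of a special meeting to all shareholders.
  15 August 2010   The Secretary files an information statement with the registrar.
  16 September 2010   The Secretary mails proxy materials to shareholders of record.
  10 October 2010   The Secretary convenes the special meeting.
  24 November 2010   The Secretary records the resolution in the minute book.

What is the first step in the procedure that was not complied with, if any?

None — every step was satisfied

Step 1: 61 days after 27 July 2010 (when the board resolution is passed) is 26 September 2010; completed 28 July 2010, before the deadline.
Step 2: 79 days after 28 July 2010 (when the draft resolution is circulated) is 15 October 2010; completed 30 July 2010, before the deadline.
Step 3: the window is 15–53 days after 30 July 2010 (when notice of the special meeting is given), so 14 August 2010 through 21 September 2010; done 15 August 2010 — within the window.
Step 4: the window is 25–33 days after 15 August 2010 (when the information statement is filed), so 9 September 2010 through 17 September 2010; done 16 September 2010 — within the window.
Step 5: the earliest permitted date is 7 days after 16 September 2010 (when the proxy materials are mailed), i.e. 23 September 2010; done 10 October 2010 — permitted.
Step 6: the window is 20–71 days after 16 September 2010 (when the proxy materials are mailed), so 6 October 2010 through 26 November 2010; 24 November 2010 falls inside that range.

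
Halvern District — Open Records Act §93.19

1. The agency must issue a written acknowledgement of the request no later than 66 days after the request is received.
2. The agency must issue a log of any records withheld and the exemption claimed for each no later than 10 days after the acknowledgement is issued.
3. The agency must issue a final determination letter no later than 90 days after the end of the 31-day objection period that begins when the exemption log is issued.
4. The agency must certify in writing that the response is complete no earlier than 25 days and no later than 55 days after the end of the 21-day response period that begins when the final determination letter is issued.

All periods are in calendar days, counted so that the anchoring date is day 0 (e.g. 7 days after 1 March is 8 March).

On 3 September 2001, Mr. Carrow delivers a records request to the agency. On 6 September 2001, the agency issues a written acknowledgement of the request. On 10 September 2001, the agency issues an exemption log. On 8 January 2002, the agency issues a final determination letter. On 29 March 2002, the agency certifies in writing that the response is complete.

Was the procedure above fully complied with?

Step 1 — counting 66 days from 3 September 2001 (when the request is received) gives a deadline of 8 November 2001; done 6 September 2001 — timely.
Step 2 — counting 10 days from 6 September 2001 (when the acknowledgement is issued) gives a deadline of 16 September 2001; done 10 September 2001 — timely.
Step 3 — counting 90 days from 11 October 2001 (end of the 31-day objection period, which began when the exemption log is issued on 10 September 2001) gives a deadline of 9 January 2002; done 8 January 2002 — timely.
Step 4 — 25 and 55 days from 29 January 2002 (end of the 21-day response period, which began when the final determination letter is issued on 8 January 2002) are 23 February 2002 and 25 March 2002 respectively; 29 March 2002 is 4 days past the end of the window.

No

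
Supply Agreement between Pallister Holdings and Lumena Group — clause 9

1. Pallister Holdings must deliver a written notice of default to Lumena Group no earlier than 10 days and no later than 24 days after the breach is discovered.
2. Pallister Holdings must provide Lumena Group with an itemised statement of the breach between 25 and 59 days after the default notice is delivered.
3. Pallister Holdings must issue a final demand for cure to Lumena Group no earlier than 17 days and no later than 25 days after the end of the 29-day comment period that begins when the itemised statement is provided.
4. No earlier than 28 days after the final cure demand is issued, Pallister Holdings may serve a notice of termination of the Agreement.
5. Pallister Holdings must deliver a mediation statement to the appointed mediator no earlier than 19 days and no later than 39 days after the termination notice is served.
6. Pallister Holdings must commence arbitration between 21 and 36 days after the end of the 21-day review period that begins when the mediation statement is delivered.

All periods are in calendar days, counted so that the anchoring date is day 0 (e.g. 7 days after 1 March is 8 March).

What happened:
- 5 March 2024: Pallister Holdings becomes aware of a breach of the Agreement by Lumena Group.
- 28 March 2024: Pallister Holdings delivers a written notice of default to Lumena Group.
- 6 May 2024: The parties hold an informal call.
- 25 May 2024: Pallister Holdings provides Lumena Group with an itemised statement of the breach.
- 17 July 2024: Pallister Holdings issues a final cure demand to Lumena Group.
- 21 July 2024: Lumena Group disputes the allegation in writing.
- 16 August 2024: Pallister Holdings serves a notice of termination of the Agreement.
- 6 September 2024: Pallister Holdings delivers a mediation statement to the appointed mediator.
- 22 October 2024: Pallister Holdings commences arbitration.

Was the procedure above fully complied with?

Yes

Step 1: the window is 10–24 days after 5 March 2024 (when the breach is discovered), so 15 March 2024 through 29 March 2024; 28 March 2024 falls inside that range.
Step 2: the window is 25–59 days after 28 March 2024 (when the default notice is delivered), so 22 April 2024 through 26 May 2024; done 25 May 2024 — within the window.
Step 3: the window is 17–25 days after 23 June 2024 (end of the 29-day comment period, which began when the itemised statement is provided on 25 May 2024), so 10 July 2024 through 18 July 2024; 17 July 2024 falls inside that range.
Step 4: the earliest permitted date is 28 days after 17 July 2024 (when the final cure demand is issued), i.e. 14 August 2024; done 16 August 2024 — permitted.
Step 5: the window is 19–39 days after 16 August 2024 (when the termination notice is served), so 4 September 2024 through 24 September 2024; 6 September 2024 falls inside that range.
Step 6: the window is 21–36 days after 27 September 2024 (end of the 21-day review period, which began when the mediation statement is delivered on 6 September 2024), so 18 October 2024 through 2 November 2024; done 22 October 2024 — within the window.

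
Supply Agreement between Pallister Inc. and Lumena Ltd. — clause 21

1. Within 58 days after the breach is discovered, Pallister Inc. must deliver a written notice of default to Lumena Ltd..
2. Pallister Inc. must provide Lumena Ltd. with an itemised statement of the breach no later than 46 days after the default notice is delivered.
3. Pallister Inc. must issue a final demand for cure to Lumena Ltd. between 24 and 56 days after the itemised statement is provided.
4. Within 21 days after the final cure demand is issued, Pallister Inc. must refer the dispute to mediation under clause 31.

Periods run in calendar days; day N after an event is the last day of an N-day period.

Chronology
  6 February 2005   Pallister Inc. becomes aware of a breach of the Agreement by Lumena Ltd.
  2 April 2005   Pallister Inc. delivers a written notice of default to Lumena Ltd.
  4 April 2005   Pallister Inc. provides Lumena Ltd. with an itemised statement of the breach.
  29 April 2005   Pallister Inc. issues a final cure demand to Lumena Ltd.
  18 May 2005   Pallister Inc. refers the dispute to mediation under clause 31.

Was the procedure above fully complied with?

Step 1 — counting 58 days from 6 February 2005 (when the breach is discovered) gives a deadline of 5 April 2005; 2 April 2005 is within that limit.
Step 2 — counting 46 days from 2 April 2005 (when the default notice is delivered) gives a deadline of 18 May 2005; 4 April 2005 is within that limit.
Step 3 — 24 and 56 days from 4 April 2005 (when the itemised statement is provided) are 28 April 2005 and 30 May 2005 respectively; 29 April 2005 falls inside that range.
Step 4 — counting 21 days from 29 April 2005 (when the final cure demand is issued) gives a deadline of 20 May 2005; completed 18 May 2005, before the deadline.

Yes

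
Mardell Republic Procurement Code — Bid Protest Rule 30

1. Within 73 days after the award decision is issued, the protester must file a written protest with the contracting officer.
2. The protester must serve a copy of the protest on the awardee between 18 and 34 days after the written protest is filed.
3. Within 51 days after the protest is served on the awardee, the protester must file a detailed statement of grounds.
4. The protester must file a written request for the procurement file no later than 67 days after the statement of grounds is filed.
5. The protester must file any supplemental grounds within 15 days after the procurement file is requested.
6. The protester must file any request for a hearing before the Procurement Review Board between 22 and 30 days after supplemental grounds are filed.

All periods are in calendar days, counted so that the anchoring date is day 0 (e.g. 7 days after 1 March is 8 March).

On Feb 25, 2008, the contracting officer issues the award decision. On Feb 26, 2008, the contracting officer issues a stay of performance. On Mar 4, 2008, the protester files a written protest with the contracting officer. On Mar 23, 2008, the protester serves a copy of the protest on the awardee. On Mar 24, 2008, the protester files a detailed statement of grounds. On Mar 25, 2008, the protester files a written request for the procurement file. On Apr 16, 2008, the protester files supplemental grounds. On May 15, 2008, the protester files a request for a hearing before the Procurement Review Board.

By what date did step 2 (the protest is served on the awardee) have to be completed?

Step 2 runs from Mar 4, 2008, when the written protest is filed. The window is 18–34 days after Mar 4, 2008; it closes on Apr 7, 2008.

Apr 7, 2008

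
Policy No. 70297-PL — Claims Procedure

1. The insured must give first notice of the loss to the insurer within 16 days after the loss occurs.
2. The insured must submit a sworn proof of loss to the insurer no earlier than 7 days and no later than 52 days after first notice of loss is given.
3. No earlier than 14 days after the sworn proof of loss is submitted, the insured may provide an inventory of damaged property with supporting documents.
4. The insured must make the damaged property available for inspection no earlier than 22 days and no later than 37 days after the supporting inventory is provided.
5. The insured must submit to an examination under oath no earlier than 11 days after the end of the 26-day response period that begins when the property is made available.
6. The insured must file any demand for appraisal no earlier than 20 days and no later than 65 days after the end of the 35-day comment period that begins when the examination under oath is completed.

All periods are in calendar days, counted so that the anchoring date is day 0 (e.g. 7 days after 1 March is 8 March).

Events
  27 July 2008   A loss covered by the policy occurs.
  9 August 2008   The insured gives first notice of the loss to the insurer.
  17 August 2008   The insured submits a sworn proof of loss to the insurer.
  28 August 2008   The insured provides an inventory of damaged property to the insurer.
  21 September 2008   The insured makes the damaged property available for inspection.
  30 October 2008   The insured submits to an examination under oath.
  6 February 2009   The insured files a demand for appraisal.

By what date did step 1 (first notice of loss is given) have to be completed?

Step 1 runs from 27 July 2008, when the loss occurs. 16 days after 27 July 2008 is 12 August 2008.

12 August 2008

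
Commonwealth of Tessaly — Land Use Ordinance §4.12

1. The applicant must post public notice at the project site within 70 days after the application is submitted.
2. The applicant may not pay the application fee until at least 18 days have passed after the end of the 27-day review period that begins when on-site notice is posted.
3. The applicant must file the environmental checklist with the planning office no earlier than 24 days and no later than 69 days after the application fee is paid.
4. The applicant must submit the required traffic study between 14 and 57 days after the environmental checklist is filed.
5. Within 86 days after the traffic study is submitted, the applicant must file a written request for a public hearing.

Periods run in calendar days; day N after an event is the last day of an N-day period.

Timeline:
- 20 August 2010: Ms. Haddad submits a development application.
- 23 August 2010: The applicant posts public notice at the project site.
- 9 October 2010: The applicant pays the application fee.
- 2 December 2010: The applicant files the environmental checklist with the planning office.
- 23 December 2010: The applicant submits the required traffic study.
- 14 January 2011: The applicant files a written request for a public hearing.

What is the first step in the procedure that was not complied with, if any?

None — every step was satisfied

Step 1: 70 days after 20 August 2010 (when the application is submitted) is 29 October 2010; completed 23 August 2010, before the deadline.
Step 2: the earliest permitted date is 18 days after 19 September 2010 (end of the 27-day review period, which began when on-site notice is posted on 23 August 2010), i.e. 7 October 2010; 9 October 2010 is on or after that date.
Step 3: the window is 24–69 days after 9 October 2010 (when the application fee is paid), so 2 November 2010 through 17 December 2010; done 2 December 2010 — within the window.
Step 4: the window is 14–57 days after 2 December 2010 (when the environmental checklist is filed), so 16 December 2010 through 28 January 2011; 23 December 2010 falls inside that range.
Step 5: 86 days after 23 December 2010 (when the traffic study is submitted) is 19 March 2011; done 14 January 2011 — timely.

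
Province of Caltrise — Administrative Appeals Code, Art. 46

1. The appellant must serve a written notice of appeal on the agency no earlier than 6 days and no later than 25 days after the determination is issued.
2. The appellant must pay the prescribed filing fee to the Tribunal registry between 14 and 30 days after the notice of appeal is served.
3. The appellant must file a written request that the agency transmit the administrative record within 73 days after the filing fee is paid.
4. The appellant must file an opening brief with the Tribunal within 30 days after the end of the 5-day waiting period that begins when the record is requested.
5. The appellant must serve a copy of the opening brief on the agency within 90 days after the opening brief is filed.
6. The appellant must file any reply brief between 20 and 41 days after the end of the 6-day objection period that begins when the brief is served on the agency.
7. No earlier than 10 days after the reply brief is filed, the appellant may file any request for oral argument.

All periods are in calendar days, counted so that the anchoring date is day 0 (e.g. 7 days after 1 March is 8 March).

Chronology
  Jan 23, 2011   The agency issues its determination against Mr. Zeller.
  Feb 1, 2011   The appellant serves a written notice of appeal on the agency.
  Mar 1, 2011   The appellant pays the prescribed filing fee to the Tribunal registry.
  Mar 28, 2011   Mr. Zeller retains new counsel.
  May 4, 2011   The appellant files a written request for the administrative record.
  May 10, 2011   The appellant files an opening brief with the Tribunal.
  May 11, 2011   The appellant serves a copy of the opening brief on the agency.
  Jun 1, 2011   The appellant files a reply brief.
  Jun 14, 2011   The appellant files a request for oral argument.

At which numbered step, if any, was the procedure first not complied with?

(1) the permitted window runs from Jan 23, 2011 + 6 = Jan 29, 2011 to Jan 23, 2011 + 25 = Feb 17, 2011; Feb 1, 2011 falls inside that range.
(2) the permitted window runs from Feb 1, 2011 + 14 = Feb 15, 2011 to Feb 1, 2011 + 30 = Mar 3, 2011; done Mar 1, 2011, which is between those dates.
(3) due by Mar 1, 2011 + 73 days = May 13, 2011; done May 4, 2011 — timely.
(4) due by May 9, 2011 + 30 days = Jun 8, 2011; completed May 10, 2011, before the deadline.
(5) due by May 10, 2011 + 90 days = Aug 8, 2011; done May 11, 2011 — timely.
(6) the permitted window runs from May 17, 2011 + 20 = Jun 6, 2011 to May 17, 2011 + 41 = Jun 27, 2011; done Jun 1, 2011 — 5 days before the window opened.
The procedure was therefore not followed at step 6.

Step 6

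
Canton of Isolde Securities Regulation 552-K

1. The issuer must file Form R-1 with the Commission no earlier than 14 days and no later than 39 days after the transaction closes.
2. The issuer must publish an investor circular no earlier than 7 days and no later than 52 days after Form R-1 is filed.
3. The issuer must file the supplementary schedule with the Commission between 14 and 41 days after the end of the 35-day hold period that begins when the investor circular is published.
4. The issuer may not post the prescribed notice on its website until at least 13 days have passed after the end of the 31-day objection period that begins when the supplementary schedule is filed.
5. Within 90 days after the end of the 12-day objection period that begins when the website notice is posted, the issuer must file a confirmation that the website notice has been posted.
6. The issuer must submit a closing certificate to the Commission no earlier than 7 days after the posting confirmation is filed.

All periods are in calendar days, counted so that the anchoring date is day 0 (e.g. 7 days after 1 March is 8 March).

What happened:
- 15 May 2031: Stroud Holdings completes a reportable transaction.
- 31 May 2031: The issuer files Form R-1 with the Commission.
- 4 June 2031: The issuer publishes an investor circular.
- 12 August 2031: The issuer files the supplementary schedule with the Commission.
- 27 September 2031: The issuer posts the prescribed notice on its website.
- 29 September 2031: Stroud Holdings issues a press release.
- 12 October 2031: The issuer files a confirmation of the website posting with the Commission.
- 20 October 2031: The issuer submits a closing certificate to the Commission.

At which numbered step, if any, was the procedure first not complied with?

Step 1 — 14 and 39 days from 15 May 2031 (when the transaction closes) are 29 May 2031 and 23 June 2031 respectively; done 31 May 2031 — within the window.
Step 2 — 7 and 52 days from 31 May 2031 (when Form R-1 is filed) are 7 June 2031 and 22 July 2031 respectively; done 4 June 2031 — 3 days before the window opened.
That is the first point of non-compliance.

Step 2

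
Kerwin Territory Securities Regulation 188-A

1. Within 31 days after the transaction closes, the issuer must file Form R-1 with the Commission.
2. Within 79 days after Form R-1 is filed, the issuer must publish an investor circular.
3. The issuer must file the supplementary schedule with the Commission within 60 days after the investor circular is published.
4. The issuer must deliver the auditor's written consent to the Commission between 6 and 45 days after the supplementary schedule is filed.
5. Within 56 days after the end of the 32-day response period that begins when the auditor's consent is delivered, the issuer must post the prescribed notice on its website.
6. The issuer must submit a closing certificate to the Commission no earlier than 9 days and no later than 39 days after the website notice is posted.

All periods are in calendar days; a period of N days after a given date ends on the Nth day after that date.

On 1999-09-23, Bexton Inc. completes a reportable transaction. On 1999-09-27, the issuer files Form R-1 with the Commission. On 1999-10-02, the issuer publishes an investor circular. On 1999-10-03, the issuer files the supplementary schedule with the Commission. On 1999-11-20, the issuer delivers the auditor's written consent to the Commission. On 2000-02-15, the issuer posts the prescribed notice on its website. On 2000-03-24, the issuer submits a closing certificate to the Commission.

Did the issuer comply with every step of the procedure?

No

Step 1: 31 days after 1999-09-23 (when the transaction closes) is 1999-10-24; done 1999-09-27 — timely.
Step 2: 79 days after 1999-09-27 (when Form R-1 is filed) is 1999-12-15; 1999-10-02 is within that limit.
Step 3: 60 days after 1999-10-02 (when the investor circular is published) is 1999-12-01; completed 1999-10-03, before the deadline.
Step 4: the window is 6–45 days after 1999-10-03 (when the supplementary schedule is filed), so 1999-10-09 through 1999-11-17; done 1999-11-20 — 3 days after the window closed.
Later steps need not be reached.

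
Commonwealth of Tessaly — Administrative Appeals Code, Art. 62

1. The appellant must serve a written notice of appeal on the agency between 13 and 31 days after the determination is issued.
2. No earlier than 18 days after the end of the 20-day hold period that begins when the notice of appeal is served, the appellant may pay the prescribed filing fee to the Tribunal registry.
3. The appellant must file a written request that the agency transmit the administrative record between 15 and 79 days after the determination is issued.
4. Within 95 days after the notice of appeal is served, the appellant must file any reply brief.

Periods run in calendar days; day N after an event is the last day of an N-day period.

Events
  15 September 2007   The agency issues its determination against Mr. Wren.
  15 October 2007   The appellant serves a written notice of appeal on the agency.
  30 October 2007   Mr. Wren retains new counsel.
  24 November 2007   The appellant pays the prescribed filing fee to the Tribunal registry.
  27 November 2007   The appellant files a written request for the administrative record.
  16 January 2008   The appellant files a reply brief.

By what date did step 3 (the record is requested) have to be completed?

Step 3 runs from 15 September 2007, when the determination is issued. The window is 15–79 days after 15 September 2007; it closes on 3 December 2007.

3 December 2007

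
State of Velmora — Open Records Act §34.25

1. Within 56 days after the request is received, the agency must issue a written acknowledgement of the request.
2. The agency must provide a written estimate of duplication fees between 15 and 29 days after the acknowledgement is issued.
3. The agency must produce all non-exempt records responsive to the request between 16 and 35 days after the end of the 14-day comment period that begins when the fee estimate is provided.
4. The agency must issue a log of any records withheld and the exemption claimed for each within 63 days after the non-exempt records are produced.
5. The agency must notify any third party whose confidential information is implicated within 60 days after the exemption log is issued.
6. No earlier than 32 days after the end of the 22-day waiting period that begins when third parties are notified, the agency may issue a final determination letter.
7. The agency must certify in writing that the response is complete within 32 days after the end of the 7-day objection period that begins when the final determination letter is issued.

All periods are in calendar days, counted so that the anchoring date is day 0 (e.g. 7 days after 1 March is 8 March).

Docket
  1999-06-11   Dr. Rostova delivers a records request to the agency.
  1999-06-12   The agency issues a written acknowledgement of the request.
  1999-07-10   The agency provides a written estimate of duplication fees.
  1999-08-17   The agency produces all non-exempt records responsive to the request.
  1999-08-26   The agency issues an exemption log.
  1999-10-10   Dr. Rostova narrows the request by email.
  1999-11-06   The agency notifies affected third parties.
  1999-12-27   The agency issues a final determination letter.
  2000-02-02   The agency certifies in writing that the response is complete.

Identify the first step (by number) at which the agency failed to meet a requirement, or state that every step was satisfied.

Step 1: 56 days after 1999-06-11 (when the request is received) is 1999-08-06; 1999-06-12 is within that limit.
Step 2: the window is 15–29 days after 1999-06-12 (when the acknowledgement is issued), so 1999-06-27 through 1999-07-11; 1999-07-10 falls inside that range.
Step 3: the window is 16–35 days after 1999-07-24 (end of the 14-day comment period, which began when the fee estimate is provided on 1999-07-10), so 1999-08-09 through 1999-08-28; done 1999-08-17, which is between those dates.
Step 4: 63 days after 1999-08-17 (when the non-exempt records are produced) is 1999-10-19; 1999-08-26 is within that limit.
Step 5: 60 days after 1999-08-26 (when the exemption log is issued) is 1999-10-25; not done until 1999-11-06, 12 days after the deadline.

Step 5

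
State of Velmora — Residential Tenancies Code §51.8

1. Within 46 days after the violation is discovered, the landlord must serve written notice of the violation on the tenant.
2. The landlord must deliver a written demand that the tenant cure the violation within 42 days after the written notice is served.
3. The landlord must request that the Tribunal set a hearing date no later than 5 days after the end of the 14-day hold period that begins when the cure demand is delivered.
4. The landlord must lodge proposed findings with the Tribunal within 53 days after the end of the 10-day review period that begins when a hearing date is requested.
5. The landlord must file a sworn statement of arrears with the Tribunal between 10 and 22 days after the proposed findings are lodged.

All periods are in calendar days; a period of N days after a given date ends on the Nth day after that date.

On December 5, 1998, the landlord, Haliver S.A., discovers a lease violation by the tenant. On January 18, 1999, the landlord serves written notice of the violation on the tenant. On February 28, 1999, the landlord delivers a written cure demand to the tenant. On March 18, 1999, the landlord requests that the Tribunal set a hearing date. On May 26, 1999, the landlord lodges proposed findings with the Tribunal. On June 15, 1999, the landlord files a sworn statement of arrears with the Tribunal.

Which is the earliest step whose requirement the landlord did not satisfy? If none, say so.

Step 4

(1) due by December 5, 1998 + 46 days = January 20, 1999; January 18, 1999 is within that limit.
(2) due by January 18, 1999 + 42 days = March 1, 1999; completed February 28, 1999, before the deadline.
(3) due by March 14, 1999 + 5 days = March 19, 1999; done March 18, 1999 — timely.
(4) due by March 28, 1999 + 53 days = May 20, 1999; May 26, 1999 misses that deadline by 6 days.
The procedure was therefore not followed at step 4.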